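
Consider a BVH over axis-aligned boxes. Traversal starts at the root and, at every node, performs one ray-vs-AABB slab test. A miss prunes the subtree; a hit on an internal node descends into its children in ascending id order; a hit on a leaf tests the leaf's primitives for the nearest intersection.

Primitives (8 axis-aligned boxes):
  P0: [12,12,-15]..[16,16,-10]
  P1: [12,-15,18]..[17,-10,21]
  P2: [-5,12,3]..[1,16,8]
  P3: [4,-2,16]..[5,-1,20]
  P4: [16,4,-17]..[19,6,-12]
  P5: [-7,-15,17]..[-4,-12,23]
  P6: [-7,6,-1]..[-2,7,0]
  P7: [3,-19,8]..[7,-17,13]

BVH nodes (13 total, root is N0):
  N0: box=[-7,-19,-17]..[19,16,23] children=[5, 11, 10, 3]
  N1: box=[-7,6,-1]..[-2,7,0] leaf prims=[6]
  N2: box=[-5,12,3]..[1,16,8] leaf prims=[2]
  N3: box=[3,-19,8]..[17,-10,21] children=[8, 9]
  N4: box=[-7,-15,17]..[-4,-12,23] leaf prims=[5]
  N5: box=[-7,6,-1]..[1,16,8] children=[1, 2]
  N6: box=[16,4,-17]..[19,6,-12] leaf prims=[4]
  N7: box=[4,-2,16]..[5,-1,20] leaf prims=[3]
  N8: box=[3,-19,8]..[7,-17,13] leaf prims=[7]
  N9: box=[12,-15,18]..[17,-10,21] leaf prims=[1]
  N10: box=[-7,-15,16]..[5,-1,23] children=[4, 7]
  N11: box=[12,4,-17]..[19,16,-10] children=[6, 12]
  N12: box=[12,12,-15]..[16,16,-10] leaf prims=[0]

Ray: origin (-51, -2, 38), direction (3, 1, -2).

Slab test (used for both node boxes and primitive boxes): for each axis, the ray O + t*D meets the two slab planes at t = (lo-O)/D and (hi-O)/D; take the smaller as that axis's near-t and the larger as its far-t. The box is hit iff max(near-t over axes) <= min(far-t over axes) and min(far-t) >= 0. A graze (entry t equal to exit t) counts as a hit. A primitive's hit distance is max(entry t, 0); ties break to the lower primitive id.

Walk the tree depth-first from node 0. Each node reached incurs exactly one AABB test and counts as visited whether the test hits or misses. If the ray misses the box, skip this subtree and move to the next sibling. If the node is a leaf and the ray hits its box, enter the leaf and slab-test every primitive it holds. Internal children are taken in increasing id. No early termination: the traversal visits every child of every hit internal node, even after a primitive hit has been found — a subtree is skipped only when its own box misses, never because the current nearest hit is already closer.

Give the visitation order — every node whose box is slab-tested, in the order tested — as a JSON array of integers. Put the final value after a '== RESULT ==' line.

Traverse from the root:
N0 x:[44/3,70/3] y:[-17,18] z:[15/2,55/2] -> hit [44/3,18], descend [3, 5, 10, 11]
  N3 x:[18,68/3] y:[-17,-8] z:[17/2,15] -> miss, prune
  N5 x:[44/3,52/3] y:[8,18] z:[15,39/2] -> hit [15,52/3], descend [1, 2]
    N1 x:[44/3,49/3] y:[8,9] z:[19,39/2] -> miss, prune
    N2 x:[46/3,52/3] y:[14,18] z:[15,35/2] -> hit [46/3,52/3] leaf, test {P2@t=46/3}
  N10 x:[44/3,56/3] y:[-13,1] z:[15/2,11] -> miss, prune
  N11 x:[21,70/3] y:[6,18] z:[24,55/2] -> miss, prune

Visited [0, 3, 5, 1, 2, 10, 11]. Tests: 7 box, 1 leaf. Nearest: P2.

== RESULT ==
[0, 3, 5, 1, 2, 10, 11]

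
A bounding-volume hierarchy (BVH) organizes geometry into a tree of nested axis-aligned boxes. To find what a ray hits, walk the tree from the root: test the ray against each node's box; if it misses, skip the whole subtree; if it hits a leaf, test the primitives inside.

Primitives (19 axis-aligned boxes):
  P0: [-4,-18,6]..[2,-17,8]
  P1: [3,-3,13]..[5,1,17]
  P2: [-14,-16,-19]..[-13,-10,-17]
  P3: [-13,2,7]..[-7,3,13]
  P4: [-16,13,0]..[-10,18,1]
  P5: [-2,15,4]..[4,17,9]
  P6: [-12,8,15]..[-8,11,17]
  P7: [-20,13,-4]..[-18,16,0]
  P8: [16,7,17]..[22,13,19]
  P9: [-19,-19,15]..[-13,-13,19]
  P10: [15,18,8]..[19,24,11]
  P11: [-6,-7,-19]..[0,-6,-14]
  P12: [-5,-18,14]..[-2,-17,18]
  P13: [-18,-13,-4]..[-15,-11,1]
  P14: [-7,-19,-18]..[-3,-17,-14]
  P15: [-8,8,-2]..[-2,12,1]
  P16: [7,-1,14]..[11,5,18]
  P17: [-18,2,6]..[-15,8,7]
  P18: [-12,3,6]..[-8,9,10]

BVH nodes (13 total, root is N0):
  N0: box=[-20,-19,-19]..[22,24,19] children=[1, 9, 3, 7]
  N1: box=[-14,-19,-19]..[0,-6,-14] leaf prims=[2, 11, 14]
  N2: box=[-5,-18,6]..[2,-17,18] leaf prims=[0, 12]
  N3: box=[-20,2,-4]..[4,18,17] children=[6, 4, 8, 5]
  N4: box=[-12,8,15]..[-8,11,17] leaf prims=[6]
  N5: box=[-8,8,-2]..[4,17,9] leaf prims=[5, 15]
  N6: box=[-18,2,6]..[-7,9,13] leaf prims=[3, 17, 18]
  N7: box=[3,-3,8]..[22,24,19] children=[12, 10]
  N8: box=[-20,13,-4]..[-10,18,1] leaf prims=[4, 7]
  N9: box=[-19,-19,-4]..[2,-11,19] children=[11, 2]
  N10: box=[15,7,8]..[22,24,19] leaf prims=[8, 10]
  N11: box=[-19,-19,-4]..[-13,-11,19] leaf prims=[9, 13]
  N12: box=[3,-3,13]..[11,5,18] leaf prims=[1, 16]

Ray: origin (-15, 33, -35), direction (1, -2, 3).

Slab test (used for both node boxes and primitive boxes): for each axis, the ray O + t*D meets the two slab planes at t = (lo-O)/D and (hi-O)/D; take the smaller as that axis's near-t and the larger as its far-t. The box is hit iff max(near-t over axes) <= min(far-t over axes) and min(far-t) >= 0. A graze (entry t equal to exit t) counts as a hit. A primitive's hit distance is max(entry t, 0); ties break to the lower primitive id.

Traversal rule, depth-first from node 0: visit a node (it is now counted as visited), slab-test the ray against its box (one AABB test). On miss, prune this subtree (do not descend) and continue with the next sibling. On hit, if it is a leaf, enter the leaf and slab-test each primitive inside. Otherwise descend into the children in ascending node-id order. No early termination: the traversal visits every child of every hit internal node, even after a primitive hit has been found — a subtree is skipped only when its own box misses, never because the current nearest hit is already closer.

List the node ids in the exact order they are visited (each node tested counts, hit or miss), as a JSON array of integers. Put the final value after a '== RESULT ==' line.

Walk:
N0 x:[-5,37] y:[9/2,26] z:[16/3,18] -> hit [16/3,18], descend [1, 3, 7, 9]
  N1 x:[1,15] y:[39/2,26] z:[16/3,7] -> miss, prune
  N3 x:[-5,19] y:[15/2,31/2] z:[31/3,52/3] -> hit [31/3,31/2], descend [4, 5, 6, 8]
    N4 x:[3,7] y:[11,25/2] z:[50/3,52/3] -> miss, prune
    N5 x:[7,19] y:[8,25/2] z:[11,44/3] -> hit [11,25/2] leaf, test {P5(miss), P15@t=11}
    N6 x:[-3,8] y:[12,31/2] z:[41/3,16] -> miss, prune
    N8 x:[-5,5] y:[15/2,10] z:[31/3,12] -> miss, prune
  N7 x:[18,37] y:[9/2,18] z:[43/3,18] -> hit [18,18], descend [10, 12]
    N10 x:[30,37] y:[9/2,13] z:[43/3,18] -> miss, prune
    N12 x:[18,26] y:[14,18] z:[16,53/3] -> miss, prune
  N9 x:[-4,17] y:[22,26] z:[31/3,18] -> miss, prune

11 AABB tests over nodes [0, 1, 3, 4, 5, 6, 8, 7, 10, 12, 9]; 1 leaf entered; closest P15.

== RESULT ==
[0, 1, 3, 4, 5, 6, 8, 7, 10, 12, 9]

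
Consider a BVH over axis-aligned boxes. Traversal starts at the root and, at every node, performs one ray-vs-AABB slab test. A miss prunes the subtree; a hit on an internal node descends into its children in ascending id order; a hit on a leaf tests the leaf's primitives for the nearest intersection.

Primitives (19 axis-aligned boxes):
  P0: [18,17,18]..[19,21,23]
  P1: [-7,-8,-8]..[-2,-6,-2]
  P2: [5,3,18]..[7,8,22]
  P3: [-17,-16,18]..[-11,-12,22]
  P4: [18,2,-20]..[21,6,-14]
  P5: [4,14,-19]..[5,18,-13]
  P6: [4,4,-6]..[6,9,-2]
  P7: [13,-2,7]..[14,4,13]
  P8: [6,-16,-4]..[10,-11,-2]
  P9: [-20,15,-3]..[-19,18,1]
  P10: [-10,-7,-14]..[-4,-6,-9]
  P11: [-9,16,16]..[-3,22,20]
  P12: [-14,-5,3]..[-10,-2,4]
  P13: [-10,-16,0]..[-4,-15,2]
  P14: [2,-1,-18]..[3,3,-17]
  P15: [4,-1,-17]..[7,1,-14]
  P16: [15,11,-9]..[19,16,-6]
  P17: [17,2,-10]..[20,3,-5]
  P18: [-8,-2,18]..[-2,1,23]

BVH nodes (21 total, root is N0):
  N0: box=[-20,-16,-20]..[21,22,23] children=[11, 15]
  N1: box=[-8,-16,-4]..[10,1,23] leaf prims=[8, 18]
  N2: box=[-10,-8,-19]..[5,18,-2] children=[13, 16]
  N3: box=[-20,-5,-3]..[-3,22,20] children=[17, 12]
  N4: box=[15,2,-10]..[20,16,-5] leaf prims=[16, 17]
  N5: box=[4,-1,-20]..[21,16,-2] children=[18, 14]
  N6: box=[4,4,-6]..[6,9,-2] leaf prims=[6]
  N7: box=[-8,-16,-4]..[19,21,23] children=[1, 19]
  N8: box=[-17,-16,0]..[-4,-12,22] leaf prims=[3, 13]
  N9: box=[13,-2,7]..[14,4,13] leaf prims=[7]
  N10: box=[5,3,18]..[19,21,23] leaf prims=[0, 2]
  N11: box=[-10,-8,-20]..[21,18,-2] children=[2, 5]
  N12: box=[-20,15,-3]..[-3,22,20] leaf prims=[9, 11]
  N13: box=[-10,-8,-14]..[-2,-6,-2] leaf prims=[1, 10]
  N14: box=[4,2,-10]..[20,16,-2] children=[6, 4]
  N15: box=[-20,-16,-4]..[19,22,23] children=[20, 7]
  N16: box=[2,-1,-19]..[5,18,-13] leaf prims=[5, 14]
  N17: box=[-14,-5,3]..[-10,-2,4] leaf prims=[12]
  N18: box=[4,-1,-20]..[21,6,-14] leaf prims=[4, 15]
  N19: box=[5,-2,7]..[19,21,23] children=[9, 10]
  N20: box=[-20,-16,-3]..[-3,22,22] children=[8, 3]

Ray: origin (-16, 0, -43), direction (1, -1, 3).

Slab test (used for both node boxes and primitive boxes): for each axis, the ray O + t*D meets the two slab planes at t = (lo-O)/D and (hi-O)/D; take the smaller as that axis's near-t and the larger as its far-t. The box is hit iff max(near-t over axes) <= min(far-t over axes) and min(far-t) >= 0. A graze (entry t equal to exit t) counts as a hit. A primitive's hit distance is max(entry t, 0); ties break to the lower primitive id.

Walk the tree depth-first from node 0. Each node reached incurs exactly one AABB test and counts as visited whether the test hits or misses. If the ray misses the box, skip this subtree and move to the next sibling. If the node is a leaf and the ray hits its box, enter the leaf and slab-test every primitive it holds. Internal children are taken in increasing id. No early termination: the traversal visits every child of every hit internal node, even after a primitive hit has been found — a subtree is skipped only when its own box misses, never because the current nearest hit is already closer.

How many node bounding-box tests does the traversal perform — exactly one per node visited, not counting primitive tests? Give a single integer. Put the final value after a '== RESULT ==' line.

Trace the traversal:
N0 x:[-4,37] y:[-22,16] z:[23/3,22] -> hit [23/3,16], descend [11, 15]
  N11 x:[6,37] y:[-18,8] z:[23/3,41/3] -> hit [23/3,8], descend [2, 5]
    N2 x:[6,21] y:[-18,8] z:[8,41/3] -> hit [8,8], descend [13, 16]
      N13 x:[6,14] y:[6,8] z:[29/3,41/3] -> miss, prune
      N16 x:[18,21] y:[-18,1] z:[8,10] -> miss, prune
    N5 x:[20,37] y:[-16,1] z:[23/3,41/3] -> miss, prune
  N15 x:[-4,35] y:[-22,16] z:[13,22] -> hit [13,16], descend [7, 20]
    N7 x:[8,35] y:[-21,16] z:[13,22] -> hit [13,16], descend [1, 19]
      N1 x:[8,26] y:[-1,16] z:[13,22] -> hit [13,16] leaf, test {P8(miss), P18(miss)}
      N19 x:[21,35] y:[-21,2] z:[50/3,22] -> miss, prune
    N20 x:[-4,13] y:[-22,16] z:[40/3,65/3] -> miss, prune

order=[0, 11, 2, 13, 16, 5, 15, 7, 1, 19, 20]  |boxes|=11  |leaves|=1  hit=miss

== RESULT ==
11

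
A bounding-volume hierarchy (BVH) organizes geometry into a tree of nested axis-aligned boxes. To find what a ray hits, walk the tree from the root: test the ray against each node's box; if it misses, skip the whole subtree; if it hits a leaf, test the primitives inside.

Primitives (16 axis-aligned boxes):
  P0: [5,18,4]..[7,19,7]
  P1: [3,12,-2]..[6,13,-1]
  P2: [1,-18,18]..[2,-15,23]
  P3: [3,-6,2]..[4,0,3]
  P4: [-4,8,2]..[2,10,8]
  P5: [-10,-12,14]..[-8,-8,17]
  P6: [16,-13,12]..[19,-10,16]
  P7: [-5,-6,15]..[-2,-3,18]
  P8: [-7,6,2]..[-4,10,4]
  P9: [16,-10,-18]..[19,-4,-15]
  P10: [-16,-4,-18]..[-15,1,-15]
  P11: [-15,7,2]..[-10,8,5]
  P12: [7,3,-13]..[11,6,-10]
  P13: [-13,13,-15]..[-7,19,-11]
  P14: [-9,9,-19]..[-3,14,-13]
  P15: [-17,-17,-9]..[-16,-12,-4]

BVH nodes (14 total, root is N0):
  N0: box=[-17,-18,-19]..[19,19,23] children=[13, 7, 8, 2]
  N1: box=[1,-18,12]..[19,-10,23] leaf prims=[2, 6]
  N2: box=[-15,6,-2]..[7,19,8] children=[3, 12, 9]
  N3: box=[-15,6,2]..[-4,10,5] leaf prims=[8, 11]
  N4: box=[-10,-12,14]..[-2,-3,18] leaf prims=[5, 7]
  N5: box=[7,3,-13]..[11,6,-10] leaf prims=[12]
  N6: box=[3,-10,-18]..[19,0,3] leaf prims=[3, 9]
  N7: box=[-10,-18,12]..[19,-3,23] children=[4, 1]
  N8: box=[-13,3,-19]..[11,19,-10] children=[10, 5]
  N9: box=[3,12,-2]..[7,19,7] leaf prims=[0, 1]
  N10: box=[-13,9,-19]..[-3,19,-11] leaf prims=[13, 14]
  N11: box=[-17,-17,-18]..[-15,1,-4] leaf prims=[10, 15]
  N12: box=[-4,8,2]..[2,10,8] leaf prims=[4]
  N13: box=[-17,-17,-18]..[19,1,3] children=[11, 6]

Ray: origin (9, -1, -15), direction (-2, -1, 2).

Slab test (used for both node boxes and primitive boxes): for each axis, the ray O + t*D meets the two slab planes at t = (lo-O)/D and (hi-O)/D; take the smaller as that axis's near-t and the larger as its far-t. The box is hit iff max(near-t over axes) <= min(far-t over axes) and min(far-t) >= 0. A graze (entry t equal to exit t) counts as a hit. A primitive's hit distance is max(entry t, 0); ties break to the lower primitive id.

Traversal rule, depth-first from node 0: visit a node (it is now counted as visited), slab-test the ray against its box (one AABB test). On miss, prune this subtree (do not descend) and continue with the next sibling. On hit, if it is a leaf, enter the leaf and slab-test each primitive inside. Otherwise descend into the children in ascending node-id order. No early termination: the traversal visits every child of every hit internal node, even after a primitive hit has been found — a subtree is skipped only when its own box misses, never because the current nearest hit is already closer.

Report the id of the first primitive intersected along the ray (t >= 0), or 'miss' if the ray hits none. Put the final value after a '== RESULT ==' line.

Traverse from the root:
N0 x:[-5,13] y:[-20,17] z:[-2,19] -> hit [-2,13], descend [2, 7, 8, 13]
  N2 x:[1,12] y:[-20,-7] z:[13/2,23/2] -> miss, prune
  N7 x:[-5,19/2] y:[2,17] z:[27/2,19] -> miss, prune
  N8 x:[-1,11] y:[-20,-4] z:[-2,5/2] -> miss, prune
  N13 x:[-5,13] y:[-2,16] z:[-3/2,9] -> hit [-3/2,9], descend [6, 11]
    N6 x:[-5,3] y:[-1,9] z:[-3/2,9] -> hit [-1,3] leaf, test {P3(miss), P9(miss)}
    N11 x:[12,13] y:[-2,16] z:[-3/2,11/2] -> miss, prune

Visited [0, 2, 7, 8, 13, 6, 11]. Tests: 7 box, 1 leaf. Nearest: miss.

== RESULT ==
miss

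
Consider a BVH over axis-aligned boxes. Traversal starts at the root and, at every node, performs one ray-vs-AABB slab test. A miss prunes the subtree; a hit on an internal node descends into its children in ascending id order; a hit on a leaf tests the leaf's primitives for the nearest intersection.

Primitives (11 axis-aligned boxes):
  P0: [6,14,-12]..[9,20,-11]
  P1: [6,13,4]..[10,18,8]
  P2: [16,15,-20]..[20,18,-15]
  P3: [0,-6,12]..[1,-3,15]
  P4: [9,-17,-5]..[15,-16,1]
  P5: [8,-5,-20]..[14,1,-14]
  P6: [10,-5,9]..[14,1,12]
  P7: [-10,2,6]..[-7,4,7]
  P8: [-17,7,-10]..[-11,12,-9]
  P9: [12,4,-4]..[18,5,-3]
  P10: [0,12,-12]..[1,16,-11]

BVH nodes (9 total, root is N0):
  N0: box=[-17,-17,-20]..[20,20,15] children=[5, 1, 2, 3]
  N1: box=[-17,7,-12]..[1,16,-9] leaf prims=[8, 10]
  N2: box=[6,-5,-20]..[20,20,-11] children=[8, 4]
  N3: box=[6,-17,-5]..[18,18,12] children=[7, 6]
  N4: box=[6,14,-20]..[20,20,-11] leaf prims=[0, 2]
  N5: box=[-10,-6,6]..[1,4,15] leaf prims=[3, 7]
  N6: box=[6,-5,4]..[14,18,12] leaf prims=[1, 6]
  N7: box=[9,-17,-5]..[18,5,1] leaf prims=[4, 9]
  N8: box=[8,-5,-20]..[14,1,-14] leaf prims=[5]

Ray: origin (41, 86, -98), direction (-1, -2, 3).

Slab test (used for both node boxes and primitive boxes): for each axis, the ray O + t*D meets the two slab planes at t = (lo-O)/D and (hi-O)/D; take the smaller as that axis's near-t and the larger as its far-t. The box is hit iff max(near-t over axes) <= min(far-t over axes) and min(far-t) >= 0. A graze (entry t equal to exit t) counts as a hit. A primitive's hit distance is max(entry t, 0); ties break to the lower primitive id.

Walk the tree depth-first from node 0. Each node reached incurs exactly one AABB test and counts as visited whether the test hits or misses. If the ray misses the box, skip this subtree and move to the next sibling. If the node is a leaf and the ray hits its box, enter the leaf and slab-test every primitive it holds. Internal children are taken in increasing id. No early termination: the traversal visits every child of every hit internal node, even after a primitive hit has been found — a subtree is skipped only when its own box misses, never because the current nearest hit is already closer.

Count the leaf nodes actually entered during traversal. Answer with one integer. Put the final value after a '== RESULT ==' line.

Traverse from the root:
N0 x:[21,58] y:[33,103/2] z:[26,113/3] -> hit [33,113/3], descend [1, 2, 3, 5]
  N1 x:[40,58] y:[35,79/2] z:[86/3,89/3] -> miss, prune
  N2 x:[21,35] y:[33,91/2] z:[26,29] -> miss, prune
  N3 x:[23,35] y:[34,103/2] z:[31,110/3] -> hit [34,35], descend [6, 7]
    N6 x:[27,35] y:[34,91/2] z:[34,110/3] -> hit [34,35] leaf, test {P1@t=34, P6(miss)}
    N7 x:[23,32] y:[81/2,103/2] z:[31,33] -> miss, prune
  N5 x:[40,51] y:[41,46] z:[104/3,113/3] -> miss, prune

Summary -> nodes [0, 1, 2, 3, 6, 7, 5]; box-tests=7; leaf-entries=1; first=P1

== RESULT ==
1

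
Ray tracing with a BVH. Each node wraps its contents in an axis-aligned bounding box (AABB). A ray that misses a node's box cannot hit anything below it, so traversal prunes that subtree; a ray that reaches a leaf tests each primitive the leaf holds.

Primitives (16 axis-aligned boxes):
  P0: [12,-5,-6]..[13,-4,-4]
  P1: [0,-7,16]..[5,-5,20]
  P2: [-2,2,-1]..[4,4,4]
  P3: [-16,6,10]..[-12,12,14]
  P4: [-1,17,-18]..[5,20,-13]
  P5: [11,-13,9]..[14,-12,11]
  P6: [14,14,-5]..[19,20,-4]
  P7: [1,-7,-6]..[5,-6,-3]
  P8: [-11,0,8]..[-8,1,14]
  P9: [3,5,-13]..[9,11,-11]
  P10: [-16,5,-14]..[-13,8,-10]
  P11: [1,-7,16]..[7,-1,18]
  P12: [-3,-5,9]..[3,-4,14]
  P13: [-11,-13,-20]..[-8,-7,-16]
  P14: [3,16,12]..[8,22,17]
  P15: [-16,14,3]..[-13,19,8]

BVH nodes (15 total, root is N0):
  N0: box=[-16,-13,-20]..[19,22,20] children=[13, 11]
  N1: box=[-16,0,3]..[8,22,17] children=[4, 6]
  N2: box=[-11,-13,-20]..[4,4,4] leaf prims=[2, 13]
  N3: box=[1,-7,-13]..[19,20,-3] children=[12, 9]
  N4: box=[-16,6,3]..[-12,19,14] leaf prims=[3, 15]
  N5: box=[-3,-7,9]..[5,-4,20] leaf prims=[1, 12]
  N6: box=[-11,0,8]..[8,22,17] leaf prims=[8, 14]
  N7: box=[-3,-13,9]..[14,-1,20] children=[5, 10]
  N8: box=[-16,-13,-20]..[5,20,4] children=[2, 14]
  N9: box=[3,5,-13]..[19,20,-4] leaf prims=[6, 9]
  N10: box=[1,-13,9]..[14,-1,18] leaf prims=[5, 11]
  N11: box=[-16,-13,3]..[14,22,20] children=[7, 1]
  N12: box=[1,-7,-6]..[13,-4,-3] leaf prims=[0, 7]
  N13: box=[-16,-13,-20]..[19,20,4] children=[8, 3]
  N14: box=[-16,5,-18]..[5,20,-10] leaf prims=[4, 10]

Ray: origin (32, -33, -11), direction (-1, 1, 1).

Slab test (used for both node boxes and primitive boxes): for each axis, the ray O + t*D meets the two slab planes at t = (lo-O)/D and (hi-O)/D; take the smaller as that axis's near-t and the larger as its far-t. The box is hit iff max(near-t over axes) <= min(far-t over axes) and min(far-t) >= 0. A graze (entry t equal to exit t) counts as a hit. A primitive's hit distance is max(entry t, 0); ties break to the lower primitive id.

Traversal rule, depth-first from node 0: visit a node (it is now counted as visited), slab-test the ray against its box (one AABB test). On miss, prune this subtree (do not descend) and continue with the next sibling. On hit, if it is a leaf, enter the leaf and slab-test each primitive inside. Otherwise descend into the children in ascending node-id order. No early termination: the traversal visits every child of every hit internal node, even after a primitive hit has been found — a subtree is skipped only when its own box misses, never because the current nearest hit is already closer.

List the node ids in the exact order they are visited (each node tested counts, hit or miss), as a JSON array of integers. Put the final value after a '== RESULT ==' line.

Traverse from the root:
N0 x:[13,48] y:[20,55] z:[-9,31] -> hit [20,31], descend [11, 13]
  N11 x:[18,48] y:[20,55] z:[14,31] -> hit [20,31], descend [1, 7]
    N1 x:[24,48] y:[33,55] z:[14,28] -> miss, prune
    N7 x:[18,35] y:[20,32] z:[20,31] -> hit [20,31], descend [5, 10]
      N5 x:[27,35] y:[26,29] z:[20,31] -> hit [27,29] leaf, test {P1@t=27, P12(miss)}
      N10 x:[18,31] y:[20,32] z:[20,29] -> hit [20,29] leaf, test {P5@t=20, P11@t=27}
  N13 x:[13,48] y:[20,53] z:[-9,15] -> miss, prune

order=[0, 11, 1, 7, 5, 10, 13]  |boxes|=7  |leaves|=2  hit=P5

== RESULT ==
[0, 11, 1, 7, 5, 10, 13]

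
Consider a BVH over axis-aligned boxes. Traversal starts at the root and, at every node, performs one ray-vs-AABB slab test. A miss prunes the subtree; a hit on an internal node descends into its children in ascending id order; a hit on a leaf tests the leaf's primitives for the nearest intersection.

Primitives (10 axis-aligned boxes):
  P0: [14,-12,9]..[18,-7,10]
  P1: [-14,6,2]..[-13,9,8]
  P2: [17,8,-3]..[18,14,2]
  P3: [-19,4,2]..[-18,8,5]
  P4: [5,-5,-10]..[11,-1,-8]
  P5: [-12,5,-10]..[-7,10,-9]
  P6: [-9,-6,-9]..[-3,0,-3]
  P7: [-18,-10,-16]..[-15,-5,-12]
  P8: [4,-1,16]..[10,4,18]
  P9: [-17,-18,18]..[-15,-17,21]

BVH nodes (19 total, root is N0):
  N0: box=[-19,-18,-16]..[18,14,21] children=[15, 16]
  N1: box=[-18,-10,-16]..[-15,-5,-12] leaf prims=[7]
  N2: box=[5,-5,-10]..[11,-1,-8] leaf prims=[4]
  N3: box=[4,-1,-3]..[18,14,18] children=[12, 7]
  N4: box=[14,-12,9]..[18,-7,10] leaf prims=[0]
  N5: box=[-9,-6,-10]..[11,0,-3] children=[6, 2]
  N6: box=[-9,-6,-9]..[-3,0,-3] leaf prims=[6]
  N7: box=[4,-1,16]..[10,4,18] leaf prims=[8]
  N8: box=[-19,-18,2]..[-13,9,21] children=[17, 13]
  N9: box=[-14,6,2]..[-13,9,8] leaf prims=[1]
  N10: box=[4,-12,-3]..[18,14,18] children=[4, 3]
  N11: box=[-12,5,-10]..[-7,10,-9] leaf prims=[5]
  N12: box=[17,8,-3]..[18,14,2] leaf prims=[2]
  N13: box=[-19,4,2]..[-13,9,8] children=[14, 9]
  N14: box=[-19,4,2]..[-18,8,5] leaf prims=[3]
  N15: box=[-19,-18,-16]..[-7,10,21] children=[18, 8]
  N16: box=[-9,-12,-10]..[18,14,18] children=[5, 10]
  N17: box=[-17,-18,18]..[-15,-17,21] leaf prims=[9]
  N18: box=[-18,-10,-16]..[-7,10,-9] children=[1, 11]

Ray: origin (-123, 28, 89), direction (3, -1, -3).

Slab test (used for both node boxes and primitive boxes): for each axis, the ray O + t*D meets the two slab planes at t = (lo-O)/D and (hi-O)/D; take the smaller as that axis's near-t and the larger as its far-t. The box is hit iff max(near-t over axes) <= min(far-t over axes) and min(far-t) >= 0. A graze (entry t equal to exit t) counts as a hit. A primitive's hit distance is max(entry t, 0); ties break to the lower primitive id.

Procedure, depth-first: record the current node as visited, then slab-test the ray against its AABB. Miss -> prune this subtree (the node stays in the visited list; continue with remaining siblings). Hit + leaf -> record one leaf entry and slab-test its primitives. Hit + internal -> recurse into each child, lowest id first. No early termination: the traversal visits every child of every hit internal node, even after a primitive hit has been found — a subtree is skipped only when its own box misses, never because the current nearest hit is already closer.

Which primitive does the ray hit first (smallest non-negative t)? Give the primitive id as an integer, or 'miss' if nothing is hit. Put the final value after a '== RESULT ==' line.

Walk:
N0 x:[104/3,47] y:[14,46] z:[68/3,35] -> hit [104/3,35], descend [15, 16]
  N15 x:[104/3,116/3] y:[18,46] z:[68/3,35] -> hit [104/3,35], descend [8, 18]
    N8 x:[104/3,110/3] y:[19,46] z:[68/3,29] -> miss, prune
    N18 x:[35,116/3] y:[18,38] z:[98/3,35] -> hit [35,35], descend [1, 11]
      N1 x:[35,36] y:[33,38] z:[101/3,35] -> hit [35,35] leaf, test {P7@t=35}
      N11 x:[37,116/3] y:[18,23] z:[98/3,33] -> miss, prune
  N16 x:[38,47] y:[14,40] z:[71/3,33] -> miss, prune

Visited [0, 15, 8, 18, 1, 11, 16]. Tests: 7 box, 1 leaf. Nearest: P7.

== RESULT ==
7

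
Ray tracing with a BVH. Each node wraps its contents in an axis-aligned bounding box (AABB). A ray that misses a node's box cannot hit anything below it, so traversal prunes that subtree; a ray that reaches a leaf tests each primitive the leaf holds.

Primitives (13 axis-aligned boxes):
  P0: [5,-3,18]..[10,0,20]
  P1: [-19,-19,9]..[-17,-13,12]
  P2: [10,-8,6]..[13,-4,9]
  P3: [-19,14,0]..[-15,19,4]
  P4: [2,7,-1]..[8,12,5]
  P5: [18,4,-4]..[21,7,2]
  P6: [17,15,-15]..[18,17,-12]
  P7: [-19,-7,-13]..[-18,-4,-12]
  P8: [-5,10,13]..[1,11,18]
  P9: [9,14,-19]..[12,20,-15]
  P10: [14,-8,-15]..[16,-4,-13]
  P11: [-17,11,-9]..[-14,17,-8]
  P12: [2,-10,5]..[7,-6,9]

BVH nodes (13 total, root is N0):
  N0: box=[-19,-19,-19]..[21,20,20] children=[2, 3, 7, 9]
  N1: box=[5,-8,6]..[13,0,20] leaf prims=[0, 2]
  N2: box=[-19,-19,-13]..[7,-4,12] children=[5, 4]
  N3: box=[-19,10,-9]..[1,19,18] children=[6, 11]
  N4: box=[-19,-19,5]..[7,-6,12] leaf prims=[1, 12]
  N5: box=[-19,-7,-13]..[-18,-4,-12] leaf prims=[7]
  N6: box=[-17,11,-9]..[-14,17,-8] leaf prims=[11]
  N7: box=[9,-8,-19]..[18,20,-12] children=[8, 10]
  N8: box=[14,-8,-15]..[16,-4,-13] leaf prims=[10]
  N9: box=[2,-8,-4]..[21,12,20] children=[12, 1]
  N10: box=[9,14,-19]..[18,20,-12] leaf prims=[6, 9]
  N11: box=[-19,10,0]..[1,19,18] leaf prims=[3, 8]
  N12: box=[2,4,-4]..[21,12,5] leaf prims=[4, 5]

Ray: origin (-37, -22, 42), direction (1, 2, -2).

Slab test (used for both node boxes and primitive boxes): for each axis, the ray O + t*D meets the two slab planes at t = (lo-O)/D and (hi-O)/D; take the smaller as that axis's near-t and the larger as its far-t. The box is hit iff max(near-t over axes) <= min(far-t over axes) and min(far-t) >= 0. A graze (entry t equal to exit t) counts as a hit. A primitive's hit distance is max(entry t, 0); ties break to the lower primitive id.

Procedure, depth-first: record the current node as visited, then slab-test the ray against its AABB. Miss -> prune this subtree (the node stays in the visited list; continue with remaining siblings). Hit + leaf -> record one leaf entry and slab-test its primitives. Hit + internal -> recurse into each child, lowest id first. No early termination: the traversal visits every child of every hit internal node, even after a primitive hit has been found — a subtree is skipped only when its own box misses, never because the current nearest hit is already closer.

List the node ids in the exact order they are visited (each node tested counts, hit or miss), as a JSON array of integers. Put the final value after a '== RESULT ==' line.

Traverse from the root:
N0 x:[18,58] y:[3/2,21] z:[11,61/2] -> hit [18,21], descend [2, 3, 7, 9]
  N2 x:[18,44] y:[3/2,9] z:[15,55/2] -> miss, prune
  N3 x:[18,38] y:[16,41/2] z:[12,51/2] -> hit [18,41/2], descend [6, 11]
    N6 x:[20,23] y:[33/2,39/2] z:[25,51/2] -> miss, prune
    N11 x:[18,38] y:[16,41/2] z:[12,21] -> hit [18,41/2] leaf, test {P3@t=19, P8(miss)}
  N7 x:[46,55] y:[7,21] z:[27,61/2] -> miss, prune
  N9 x:[39,58] y:[7,17] z:[11,23] -> miss, prune

Visited [0, 2, 3, 6, 11, 7, 9]. Tests: 7 box, 1 leaf. Nearest: P3.

== RESULT ==
[0, 2, 3, 6, 11, 7, 9]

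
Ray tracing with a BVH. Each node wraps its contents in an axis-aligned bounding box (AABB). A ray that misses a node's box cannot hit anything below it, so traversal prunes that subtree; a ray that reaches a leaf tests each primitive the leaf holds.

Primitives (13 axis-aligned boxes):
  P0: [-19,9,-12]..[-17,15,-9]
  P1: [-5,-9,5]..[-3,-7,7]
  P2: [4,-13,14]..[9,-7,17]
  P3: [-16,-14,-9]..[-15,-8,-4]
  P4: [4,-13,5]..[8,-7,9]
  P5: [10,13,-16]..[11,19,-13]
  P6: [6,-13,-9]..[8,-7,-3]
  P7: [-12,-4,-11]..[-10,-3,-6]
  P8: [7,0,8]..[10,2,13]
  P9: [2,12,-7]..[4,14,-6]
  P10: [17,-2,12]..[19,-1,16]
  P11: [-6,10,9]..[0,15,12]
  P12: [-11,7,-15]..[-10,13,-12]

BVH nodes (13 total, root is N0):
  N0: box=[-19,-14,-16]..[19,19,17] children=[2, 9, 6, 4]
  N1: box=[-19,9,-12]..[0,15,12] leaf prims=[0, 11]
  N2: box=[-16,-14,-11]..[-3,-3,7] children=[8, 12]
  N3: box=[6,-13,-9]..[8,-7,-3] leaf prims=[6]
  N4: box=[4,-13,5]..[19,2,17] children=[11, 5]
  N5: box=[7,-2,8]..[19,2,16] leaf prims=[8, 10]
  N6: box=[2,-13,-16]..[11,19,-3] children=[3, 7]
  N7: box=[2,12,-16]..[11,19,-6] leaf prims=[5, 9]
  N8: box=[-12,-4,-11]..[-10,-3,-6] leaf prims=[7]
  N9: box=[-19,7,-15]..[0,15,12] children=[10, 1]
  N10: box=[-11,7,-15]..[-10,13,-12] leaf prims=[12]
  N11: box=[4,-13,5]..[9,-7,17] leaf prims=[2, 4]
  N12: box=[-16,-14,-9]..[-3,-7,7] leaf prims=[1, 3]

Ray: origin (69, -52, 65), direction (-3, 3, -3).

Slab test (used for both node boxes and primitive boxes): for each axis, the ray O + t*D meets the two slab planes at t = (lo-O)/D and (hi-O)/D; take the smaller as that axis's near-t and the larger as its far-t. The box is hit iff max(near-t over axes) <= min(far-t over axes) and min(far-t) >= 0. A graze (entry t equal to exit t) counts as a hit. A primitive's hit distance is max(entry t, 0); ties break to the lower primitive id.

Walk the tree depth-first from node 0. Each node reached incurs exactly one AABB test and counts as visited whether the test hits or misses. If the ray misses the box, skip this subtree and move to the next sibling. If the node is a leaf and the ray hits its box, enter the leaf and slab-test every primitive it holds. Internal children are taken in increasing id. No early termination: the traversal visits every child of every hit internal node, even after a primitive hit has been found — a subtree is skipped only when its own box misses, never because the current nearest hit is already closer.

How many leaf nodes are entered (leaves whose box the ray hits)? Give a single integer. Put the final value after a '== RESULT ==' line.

Traverse from the root:
N0 x:[50/3,88/3] y:[38/3,71/3] z:[16,27] -> hit [50/3,71/3], descend [2, 4, 6, 9]
  N2 x:[24,85/3] y:[38/3,49/3] z:[58/3,76/3] -> miss, prune
  N4 x:[50/3,65/3] y:[13,18] z:[16,20] -> hit [50/3,18], descend [5, 11]
    N5 x:[50/3,62/3] y:[50/3,18] z:[49/3,19] -> hit [50/3,18] leaf, test {P8(miss), P10@t=50/3}
    N11 x:[20,65/3] y:[13,15] z:[16,20] -> miss, prune
  N6 x:[58/3,67/3] y:[13,71/3] z:[68/3,27] -> miss, prune
  N9 x:[23,88/3] y:[59/3,67/3] z:[53/3,80/3] -> miss, prune

Visited [0, 2, 4, 5, 11, 6, 9]. Tests: 7 box, 1 leaf. Nearest: P10.

== RESULT ==
1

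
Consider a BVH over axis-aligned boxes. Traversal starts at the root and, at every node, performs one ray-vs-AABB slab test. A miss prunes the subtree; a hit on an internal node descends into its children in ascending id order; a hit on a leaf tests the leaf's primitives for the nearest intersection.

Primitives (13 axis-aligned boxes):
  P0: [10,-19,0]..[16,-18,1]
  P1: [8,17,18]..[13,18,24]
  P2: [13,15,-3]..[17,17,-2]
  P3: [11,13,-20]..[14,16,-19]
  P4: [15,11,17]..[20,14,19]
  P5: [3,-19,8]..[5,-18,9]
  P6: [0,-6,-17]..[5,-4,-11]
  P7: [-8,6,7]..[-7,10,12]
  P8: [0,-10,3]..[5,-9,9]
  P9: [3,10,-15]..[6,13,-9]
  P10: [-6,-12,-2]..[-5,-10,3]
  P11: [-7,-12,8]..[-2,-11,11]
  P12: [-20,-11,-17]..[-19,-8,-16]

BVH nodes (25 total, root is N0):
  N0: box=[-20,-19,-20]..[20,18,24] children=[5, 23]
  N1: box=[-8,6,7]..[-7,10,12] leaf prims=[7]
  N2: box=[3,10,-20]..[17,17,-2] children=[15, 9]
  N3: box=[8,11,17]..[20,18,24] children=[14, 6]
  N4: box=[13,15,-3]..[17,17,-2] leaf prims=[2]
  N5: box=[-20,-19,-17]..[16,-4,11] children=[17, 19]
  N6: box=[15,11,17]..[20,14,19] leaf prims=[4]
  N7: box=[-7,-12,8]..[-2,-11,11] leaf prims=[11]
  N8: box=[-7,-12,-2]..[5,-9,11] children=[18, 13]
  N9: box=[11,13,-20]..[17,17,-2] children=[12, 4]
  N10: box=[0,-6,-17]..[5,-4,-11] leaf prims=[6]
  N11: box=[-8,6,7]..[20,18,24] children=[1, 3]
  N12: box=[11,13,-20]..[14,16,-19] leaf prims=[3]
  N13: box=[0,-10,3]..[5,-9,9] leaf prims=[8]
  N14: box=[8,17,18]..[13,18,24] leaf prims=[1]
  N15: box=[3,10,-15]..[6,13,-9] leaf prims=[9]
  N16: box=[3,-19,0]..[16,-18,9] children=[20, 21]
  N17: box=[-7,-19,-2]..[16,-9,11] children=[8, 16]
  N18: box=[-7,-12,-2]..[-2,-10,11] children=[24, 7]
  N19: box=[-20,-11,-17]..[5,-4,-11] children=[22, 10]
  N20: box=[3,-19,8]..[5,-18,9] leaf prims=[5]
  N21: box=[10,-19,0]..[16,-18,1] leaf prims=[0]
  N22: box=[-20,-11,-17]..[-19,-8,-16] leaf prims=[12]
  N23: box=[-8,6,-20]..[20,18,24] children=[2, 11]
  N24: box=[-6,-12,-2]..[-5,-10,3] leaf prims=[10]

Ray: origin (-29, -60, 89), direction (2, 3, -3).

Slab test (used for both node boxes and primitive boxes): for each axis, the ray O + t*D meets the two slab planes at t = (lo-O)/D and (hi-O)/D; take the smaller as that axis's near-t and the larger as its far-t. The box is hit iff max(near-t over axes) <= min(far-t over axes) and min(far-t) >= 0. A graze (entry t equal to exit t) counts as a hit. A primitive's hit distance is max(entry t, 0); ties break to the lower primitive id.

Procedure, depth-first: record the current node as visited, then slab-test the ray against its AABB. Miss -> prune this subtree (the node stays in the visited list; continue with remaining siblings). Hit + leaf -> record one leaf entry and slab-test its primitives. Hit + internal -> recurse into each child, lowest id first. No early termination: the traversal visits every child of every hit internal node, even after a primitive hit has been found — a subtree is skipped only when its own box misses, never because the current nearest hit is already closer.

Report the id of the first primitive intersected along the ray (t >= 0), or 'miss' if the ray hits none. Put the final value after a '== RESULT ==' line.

Walk:
N0 x:[9/2,49/2] y:[41/3,26] z:[65/3,109/3] -> hit [65/3,49/2], descend [5, 23]
  N5 x:[9/2,45/2] y:[41/3,56/3] z:[26,106/3] -> miss, prune
  N23 x:[21/2,49/2] y:[22,26] z:[65/3,109/3] -> hit [22,49/2], descend [2, 11]
    N2 x:[16,23] y:[70/3,77/3] z:[91/3,109/3] -> miss, prune
    N11 x:[21/2,49/2] y:[22,26] z:[65/3,82/3] -> hit [22,49/2], descend [1, 3]
      N1 x:[21/2,11] y:[22,70/3] z:[77/3,82/3] -> miss, prune
      N3 x:[37/2,49/2] y:[71/3,26] z:[65/3,24] -> hit [71/3,24], descend [6, 14]
        N6 x:[22,49/2] y:[71/3,74/3] z:[70/3,24] -> hit [71/3,24] leaf, test {P4@t=71/3}
        N14 x:[37/2,21] y:[77/3,26] z:[65/3,71/3] -> miss, prune

order=[0, 5, 23, 2, 11, 1, 3, 6, 14]  |boxes|=9  |leaves|=1  hit=P4

== RESULT ==
4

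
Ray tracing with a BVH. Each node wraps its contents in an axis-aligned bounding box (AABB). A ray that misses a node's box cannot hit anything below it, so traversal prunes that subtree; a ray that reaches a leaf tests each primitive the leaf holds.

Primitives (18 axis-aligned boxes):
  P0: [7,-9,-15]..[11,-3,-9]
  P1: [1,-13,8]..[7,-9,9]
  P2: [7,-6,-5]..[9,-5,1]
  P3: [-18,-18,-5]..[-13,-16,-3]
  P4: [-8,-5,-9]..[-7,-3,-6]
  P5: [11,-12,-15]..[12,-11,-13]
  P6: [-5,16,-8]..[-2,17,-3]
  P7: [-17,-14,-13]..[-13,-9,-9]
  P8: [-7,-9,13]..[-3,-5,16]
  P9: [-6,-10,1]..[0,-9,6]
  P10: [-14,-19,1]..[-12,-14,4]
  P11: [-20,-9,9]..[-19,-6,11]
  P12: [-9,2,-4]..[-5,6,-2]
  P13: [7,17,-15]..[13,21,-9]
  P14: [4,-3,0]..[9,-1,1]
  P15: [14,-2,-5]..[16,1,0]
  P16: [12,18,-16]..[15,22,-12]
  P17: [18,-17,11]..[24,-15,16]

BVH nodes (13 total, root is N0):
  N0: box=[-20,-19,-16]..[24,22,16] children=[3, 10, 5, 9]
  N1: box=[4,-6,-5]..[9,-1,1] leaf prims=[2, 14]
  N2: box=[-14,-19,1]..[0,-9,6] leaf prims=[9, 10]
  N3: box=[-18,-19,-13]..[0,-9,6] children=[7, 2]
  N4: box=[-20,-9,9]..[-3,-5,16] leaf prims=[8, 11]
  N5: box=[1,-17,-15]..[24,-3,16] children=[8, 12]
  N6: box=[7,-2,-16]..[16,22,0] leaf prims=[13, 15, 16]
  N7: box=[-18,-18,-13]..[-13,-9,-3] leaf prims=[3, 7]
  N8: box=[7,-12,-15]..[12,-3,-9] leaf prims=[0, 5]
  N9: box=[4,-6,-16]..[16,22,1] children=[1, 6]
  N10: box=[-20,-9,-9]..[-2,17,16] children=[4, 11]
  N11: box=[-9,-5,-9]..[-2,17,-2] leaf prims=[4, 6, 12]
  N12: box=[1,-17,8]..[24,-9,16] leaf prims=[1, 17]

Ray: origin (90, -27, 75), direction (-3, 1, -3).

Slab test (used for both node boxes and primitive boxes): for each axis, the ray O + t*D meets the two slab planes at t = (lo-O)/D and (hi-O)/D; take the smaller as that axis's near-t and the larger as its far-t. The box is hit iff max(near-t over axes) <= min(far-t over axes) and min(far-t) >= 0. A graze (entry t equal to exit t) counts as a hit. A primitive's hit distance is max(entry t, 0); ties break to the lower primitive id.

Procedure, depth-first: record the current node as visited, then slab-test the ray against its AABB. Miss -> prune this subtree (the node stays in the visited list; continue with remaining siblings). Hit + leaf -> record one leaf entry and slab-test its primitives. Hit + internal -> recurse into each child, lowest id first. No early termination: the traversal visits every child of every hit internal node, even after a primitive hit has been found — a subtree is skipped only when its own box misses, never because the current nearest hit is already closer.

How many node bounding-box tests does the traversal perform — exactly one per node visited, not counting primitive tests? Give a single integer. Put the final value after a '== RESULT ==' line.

Traverse from the root:
N0 x:[22,110/3] y:[8,49] z:[59/3,91/3] -> hit [22,91/3], descend [3, 5, 9, 10]
  N3 x:[30,36] y:[8,18] z:[23,88/3] -> miss, prune
  N5 x:[22,89/3] y:[10,24] z:[59/3,30] -> hit [22,24], descend [8, 12]
    N8 x:[26,83/3] y:[15,24] z:[28,30] -> miss, prune
    N12 x:[22,89/3] y:[10,18] z:[59/3,67/3] -> miss, prune
  N9 x:[74/3,86/3] y:[21,49] z:[74/3,91/3] -> hit [74/3,86/3], descend [1, 6]
    N1 x:[27,86/3] y:[21,26] z:[74/3,80/3] -> miss, prune
    N6 x:[74/3,83/3] y:[25,49] z:[25,91/3] -> hit [25,83/3] leaf, test {P13(miss), P15@t=25, P16(miss)}
  N10 x:[92/3,110/3] y:[18,44] z:[59/3,28] -> miss, prune

order=[0, 3, 5, 8, 12, 9, 1, 6, 10]  |boxes|=9  |leaves|=1  hit=P15

== RESULT ==
9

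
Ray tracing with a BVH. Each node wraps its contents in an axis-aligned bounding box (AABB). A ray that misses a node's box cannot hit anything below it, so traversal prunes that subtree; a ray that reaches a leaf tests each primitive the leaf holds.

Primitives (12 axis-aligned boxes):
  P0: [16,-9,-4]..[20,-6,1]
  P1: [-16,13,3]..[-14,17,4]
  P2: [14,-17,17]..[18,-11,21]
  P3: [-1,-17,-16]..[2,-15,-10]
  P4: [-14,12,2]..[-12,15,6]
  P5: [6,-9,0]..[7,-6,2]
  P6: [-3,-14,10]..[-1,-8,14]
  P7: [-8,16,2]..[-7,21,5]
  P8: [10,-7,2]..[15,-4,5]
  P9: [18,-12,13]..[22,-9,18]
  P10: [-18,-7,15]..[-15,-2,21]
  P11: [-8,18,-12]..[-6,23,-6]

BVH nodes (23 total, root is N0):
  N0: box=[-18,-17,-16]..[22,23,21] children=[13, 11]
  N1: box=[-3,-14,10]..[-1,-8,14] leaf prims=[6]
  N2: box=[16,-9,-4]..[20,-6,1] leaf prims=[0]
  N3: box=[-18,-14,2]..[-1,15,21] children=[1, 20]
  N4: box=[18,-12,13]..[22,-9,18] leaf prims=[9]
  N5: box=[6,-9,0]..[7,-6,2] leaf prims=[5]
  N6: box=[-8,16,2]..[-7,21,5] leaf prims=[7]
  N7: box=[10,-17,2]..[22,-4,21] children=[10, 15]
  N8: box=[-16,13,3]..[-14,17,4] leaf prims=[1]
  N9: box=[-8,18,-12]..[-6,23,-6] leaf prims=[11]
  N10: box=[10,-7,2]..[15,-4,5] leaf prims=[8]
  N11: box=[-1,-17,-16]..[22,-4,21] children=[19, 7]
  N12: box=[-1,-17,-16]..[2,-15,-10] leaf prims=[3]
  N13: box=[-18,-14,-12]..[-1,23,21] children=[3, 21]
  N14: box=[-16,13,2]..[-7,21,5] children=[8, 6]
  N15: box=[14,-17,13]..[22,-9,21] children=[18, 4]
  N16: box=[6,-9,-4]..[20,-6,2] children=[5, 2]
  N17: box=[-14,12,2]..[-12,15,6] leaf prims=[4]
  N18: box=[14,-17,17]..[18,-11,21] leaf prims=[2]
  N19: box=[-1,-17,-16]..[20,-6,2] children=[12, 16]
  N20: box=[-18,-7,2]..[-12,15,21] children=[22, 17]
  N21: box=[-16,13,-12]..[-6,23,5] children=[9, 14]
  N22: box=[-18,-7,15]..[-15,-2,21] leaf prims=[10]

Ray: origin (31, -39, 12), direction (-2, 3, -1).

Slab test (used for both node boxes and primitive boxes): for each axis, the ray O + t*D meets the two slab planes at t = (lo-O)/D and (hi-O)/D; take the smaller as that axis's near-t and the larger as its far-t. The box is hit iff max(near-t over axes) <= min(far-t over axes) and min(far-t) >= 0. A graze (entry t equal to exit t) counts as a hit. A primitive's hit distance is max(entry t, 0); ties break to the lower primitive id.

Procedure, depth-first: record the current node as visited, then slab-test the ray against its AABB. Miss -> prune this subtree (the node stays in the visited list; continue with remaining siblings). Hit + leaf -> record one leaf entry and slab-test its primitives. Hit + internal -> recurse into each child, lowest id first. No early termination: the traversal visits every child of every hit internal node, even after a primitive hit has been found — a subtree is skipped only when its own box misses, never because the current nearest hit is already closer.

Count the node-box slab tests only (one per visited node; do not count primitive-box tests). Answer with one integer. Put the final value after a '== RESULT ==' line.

Trace the traversal:
N0 x:[9/2,49/2] y:[22/3,62/3] z:[-9,28] -> hit [22/3,62/3], descend [11, 13]
  N11 x:[9/2,16] y:[22/3,35/3] z:[-9,28] -> hit [22/3,35/3], descend [7, 19]
    N7 x:[9/2,21/2] y:[22/3,35/3] z:[-9,10] -> hit [22/3,10], descend [10, 15]
      N10 x:[8,21/2] y:[32/3,35/3] z:[7,10] -> miss, prune
      N15 x:[9/2,17/2] y:[22/3,10] z:[-9,-1] -> miss, prune
    N19 x:[11/2,16] y:[22/3,11] z:[10,28] -> hit [10,11], descend [12, 16]
      N12 x:[29/2,16] y:[22/3,8] z:[22,28] -> miss, prune
      N16 x:[11/2,25/2] y:[10,11] z:[10,16] -> hit [10,11], descend [2, 5]
        N2 x:[11/2,15/2] y:[10,11] z:[11,16] -> miss, prune
        N5 x:[12,25/2] y:[10,11] z:[10,12] -> miss, prune
  N13 x:[16,49/2] y:[25/3,62/3] z:[-9,24] -> hit [16,62/3], descend [3, 21]
    N3 x:[16,49/2] y:[25/3,18] z:[-9,10] -> miss, prune
    N21 x:[37/2,47/2] y:[52/3,62/3] z:[7,24] -> hit [37/2,62/3], descend [9, 14]
      N9 x:[37/2,39/2] y:[19,62/3] z:[18,24] -> hit [19,39/2] leaf, test {P11@t=19}
      N14 x:[19,47/2] y:[52/3,20] z:[7,10] -> miss, prune

order=[0, 11, 7, 10, 15, 19, 12, 16, 2, 5, 13, 3, 21, 9, 14]  |boxes|=15  |leaves|=1  hit=P11

== RESULT ==
15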